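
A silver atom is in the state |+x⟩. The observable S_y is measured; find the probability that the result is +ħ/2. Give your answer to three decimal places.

In the S_z basis, |+x⟩ = (|+z⟩ + |-z⟩)/√2 and |+y⟩ = (|+z⟩ + i|-z⟩)/√2.
|⟨+y|+x⟩|² = 1/2.

0.500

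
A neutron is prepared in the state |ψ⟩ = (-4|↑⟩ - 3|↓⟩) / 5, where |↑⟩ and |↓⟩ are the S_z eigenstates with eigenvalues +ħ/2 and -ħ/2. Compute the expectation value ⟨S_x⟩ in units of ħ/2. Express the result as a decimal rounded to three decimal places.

0.960

⟨σ_x⟩ = 2 Re(a* b)/(|a|²+|b|²) with a = -4, b = -3.
a* b = 12, so ⟨σ_x⟩ = 24/25.
⟨S_x⟩ = (ħ/2)·⟨σ_x⟩.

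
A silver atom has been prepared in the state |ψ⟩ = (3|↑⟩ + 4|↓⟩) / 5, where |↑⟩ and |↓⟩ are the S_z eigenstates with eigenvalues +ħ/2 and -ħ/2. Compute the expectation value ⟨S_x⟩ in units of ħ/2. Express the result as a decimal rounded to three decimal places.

⟨σ_x⟩ = 2 Re(a* b)/(|a|²+|b|²) with a = 3, b = 4.
a* b = 12, so ⟨σ_x⟩ = 24/25.
⟨S_x⟩ = (ħ/2)·⟨σ_x⟩.

0.960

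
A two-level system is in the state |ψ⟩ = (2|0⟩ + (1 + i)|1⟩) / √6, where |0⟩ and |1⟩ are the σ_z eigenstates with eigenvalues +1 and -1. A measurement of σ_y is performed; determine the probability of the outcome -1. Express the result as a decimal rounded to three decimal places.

0.167

|-y⟩ = (|0⟩ - i|1⟩)/√2, so ⟨-y|ψ⟩ = (1 + i) / (√2·√6).
P = |1 + i|² / 12 = 2/12.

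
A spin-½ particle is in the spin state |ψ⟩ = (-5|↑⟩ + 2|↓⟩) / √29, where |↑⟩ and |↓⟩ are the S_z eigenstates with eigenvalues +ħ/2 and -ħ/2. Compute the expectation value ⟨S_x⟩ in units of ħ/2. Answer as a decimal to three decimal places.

-0.690

⟨σ_x⟩ = 2 Re(a* b)/(|a|²+|b|²) with a = -5, b = 2.
a* b = -10, so ⟨σ_x⟩ = -20/29.
⟨S_x⟩ = (ħ/2)·⟨σ_x⟩.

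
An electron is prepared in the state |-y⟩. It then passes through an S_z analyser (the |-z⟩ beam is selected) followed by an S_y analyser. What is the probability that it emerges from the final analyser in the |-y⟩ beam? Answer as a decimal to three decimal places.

First analyser (S_z): from |-y⟩, P(|-z⟩) = 1/2.
After stage 1 the state is |-z⟩; P(|-y⟩) = |⟨-y|-z⟩|² = 1/2.
Joint probability = 1/2 × 1/2 = 0.250.

0.250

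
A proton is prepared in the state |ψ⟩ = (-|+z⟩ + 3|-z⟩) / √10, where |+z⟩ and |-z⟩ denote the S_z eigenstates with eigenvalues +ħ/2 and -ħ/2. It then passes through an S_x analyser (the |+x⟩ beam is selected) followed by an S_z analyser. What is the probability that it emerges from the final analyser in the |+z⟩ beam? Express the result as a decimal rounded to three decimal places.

0.100

First analyser (S_x): P(|+x⟩) = |⟨+x|ψ⟩|² = 4/20.
After stage 1 the state is |+x⟩; P(|+z⟩) = |⟨+z|+x⟩|² = 1/2.
Joint probability = 4/20 × 1/2 = 0.100.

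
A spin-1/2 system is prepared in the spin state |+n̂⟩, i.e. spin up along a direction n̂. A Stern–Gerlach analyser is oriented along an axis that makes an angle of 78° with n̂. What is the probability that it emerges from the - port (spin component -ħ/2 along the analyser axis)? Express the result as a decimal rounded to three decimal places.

For spin-½, the probability of finding spin-up along an axis at angle θ to the initial spin direction is cos²(θ/2); spin-down is sin²(θ/2).
θ = 78°, so P = sin²(39°) ≈ 0.396.

0.396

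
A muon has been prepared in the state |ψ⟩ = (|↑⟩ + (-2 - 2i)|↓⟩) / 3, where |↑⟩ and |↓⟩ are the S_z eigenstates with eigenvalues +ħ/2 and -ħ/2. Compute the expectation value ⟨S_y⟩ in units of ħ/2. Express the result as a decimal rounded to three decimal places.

⟨σ_y⟩ = 2 Im(a* b)/(|a|²+|b|²) with a = 1, b = (-2 - 2i).
a* b = (-2 - 2i), so ⟨σ_y⟩ = -4/9.
⟨S_y⟩ = (ħ/2)·⟨σ_y⟩.

-0.444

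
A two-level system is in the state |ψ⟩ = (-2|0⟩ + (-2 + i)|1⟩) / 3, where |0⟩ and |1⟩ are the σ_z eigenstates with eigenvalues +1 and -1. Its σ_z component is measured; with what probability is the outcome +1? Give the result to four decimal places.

0.4444

The +1 outcome corresponds to |0⟩. Its amplitude in |ψ⟩ is -2/3.
P = |-2|² / 9 = 4/9.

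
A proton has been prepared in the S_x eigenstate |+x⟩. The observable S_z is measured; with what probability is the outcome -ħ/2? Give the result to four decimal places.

In the S_z basis, |+x⟩ = (|↑⟩ + |↓⟩)/√2 and |-z⟩ = |↓⟩.
|⟨-z|+x⟩|² = 1/2.

0.5000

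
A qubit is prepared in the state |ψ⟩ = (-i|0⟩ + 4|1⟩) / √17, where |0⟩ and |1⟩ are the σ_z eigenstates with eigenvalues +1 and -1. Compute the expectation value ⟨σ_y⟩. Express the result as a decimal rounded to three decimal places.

0.471

⟨σ_y⟩ = 2 Im(a* b)/(|a|²+|b|²) with a = -i, b = 4.
a* b = 4i, so ⟨σ_y⟩ = 8/17.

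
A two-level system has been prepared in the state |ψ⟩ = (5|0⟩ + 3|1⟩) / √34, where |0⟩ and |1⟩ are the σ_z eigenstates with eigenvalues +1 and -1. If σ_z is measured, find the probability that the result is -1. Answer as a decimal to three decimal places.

0.265

The -1 outcome corresponds to |1⟩. Its amplitude in |ψ⟩ is 3/√34.
P = |3|² / 34 = 9/34.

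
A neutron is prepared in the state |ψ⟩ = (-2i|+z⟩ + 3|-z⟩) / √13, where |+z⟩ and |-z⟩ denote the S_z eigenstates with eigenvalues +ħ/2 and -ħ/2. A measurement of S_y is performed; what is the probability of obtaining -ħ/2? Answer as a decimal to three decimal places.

|-y⟩ = (|+z⟩ - i|-z⟩)/√2, so ⟨-y|ψ⟩ = (i) / (√2·√13).
P = |i|² / 26 = 1/26.

0.038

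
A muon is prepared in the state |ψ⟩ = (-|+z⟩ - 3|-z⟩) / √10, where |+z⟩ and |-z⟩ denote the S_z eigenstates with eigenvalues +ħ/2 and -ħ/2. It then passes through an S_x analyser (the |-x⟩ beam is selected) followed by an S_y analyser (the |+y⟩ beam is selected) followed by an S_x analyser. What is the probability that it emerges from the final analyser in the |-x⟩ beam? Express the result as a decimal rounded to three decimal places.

First analyser (S_x): P(|-x⟩) = |⟨-x|ψ⟩|² = 4/20.
After stage 1 the state is |-x⟩; P(|+y⟩) = |⟨+y|-x⟩|² = 1/2.
After stage 2 the state is |+y⟩; P(|-x⟩) = |⟨-x|+y⟩|² = 1/2.
Joint probability = 4/20 × 1/2 × 1/2 = 0.050.

0.050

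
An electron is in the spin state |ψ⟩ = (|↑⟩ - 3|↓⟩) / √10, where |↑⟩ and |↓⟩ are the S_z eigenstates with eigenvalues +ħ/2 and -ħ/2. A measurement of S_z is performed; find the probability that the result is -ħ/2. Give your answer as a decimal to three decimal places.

0.900

The -ħ/2 outcome corresponds to |↓⟩. Its amplitude in |ψ⟩ is -3/√10.
P = |-3|² / 10 = 9/10.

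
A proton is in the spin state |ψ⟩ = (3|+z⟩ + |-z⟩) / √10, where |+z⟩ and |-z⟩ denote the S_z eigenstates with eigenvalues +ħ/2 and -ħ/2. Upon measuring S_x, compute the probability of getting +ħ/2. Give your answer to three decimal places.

0.800

|+x⟩ = (|+z⟩ + |-z⟩)/√2, so ⟨+x|ψ⟩ = (4) / (√2·√10).
P = |4|² / 20 = 16/20.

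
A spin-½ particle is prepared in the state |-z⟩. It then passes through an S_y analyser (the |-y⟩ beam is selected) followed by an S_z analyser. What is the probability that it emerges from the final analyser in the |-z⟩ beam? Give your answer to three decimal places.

0.250

First analyser (S_y): from |-z⟩, P(|-y⟩) = 1/2.
After stage 1 the state is |-y⟩; P(|-z⟩) = |⟨-z|-y⟩|² = 1/2.
Joint probability = 1/2 × 1/2 = 0.250.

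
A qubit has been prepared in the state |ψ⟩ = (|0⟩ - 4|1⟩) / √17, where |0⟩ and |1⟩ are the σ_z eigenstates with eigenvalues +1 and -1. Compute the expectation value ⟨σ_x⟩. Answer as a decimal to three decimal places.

⟨σ_x⟩ = 2 Re(a* b)/(|a|²+|b|²) with a = 1, b = -4.
a* b = -4, so ⟨σ_x⟩ = -8/17.

-0.471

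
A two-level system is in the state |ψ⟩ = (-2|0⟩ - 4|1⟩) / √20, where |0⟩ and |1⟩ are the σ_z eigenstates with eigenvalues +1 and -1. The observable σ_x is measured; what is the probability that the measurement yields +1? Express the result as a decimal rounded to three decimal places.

0.900

|+x⟩ = (|0⟩ + |1⟩)/√2, so ⟨+x|ψ⟩ = (-6) / (√2·√20).
P = |-6|² / 40 = 36/40.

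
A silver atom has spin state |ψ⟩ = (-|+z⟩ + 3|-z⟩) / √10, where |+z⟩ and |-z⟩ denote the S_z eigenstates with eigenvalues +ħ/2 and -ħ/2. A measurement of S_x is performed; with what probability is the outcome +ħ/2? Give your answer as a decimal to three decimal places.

0.200

|+x⟩ = (|+z⟩ + |-z⟩)/√2, so ⟨+x|ψ⟩ = (2) / (√2·√10).
P = |2|² / 20 = 4/20.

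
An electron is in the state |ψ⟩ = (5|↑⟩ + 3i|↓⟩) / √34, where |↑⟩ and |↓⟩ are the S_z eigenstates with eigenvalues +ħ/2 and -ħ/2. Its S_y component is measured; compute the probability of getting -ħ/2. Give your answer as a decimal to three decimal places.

0.059

|-y⟩ = (|↑⟩ - i|↓⟩)/√2, so ⟨-y|ψ⟩ = (2) / (√2·√34).
P = |2|² / 68 = 4/68.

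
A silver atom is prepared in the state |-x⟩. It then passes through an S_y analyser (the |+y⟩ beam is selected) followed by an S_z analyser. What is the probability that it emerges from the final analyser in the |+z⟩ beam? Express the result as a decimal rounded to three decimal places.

0.250

First analyser (S_y): from |-x⟩, P(|+y⟩) = 1/2.
After stage 1 the state is |+y⟩; P(|+z⟩) = |⟨+z|+y⟩|² = 1/2.
Joint probability = 1/2 × 1/2 = 0.250.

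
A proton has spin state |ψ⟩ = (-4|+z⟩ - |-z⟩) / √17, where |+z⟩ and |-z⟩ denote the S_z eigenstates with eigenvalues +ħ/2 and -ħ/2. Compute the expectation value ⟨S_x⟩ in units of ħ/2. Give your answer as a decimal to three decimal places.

0.471

⟨σ_x⟩ = 2 Re(a* b)/(|a|²+|b|²) with a = -4, b = -1.
a* b = 4, so ⟨σ_x⟩ = 8/17.
⟨S_x⟩ = (ħ/2)·⟨σ_x⟩.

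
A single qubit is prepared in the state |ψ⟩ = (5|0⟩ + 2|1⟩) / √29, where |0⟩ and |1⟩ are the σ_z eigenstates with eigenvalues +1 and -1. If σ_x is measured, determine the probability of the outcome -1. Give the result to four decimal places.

|-x⟩ = (|0⟩ - |1⟩)/√2, so ⟨-x|ψ⟩ = (3) / (√2·√29).
P = |3|² / 58 = 9/58.

0.1552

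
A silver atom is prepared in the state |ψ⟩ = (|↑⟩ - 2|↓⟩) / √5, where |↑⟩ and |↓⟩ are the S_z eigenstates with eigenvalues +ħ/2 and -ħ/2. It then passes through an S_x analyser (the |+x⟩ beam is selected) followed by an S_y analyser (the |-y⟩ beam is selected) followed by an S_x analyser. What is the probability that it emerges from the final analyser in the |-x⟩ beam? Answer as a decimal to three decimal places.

First analyser (S_x): P(|+x⟩) = |⟨+x|ψ⟩|² = 1/10.
After stage 1 the state is |+x⟩; P(|-y⟩) = |⟨-y|+x⟩|² = 1/2.
After stage 2 the state is |-y⟩; P(|-x⟩) = |⟨-x|-y⟩|² = 1/2.
Joint probability = 1/10 × 1/2 × 1/2 = 0.025.

0.025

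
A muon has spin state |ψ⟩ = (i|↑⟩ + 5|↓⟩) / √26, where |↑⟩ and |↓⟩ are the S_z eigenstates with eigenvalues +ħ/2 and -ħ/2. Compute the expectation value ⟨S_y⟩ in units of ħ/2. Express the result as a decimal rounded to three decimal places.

⟨σ_y⟩ = 2 Im(a* b)/(|a|²+|b|²) with a = i, b = 5.
a* b = -5i, so ⟨σ_y⟩ = -10/26.
⟨S_y⟩ = (ħ/2)·⟨σ_y⟩.

-0.385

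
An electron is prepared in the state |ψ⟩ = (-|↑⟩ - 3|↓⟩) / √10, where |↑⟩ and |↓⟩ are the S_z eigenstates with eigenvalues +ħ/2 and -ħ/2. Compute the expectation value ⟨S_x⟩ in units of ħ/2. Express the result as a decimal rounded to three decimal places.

0.600

⟨σ_x⟩ = 2 Re(a* b)/(|a|²+|b|²) with a = -1, b = -3.
a* b = 3, so ⟨σ_x⟩ = 6/10.
⟨S_x⟩ = (ħ/2)·⟨σ_x⟩.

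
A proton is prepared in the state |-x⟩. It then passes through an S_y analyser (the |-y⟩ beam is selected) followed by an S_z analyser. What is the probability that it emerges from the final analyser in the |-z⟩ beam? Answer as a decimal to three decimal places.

First analyser (S_y): from |-x⟩, P(|-y⟩) = 1/2.
After stage 1 the state is |-y⟩; P(|-z⟩) = |⟨-z|-y⟩|² = 1/2.
Joint probability = 1/2 × 1/2 = 0.250.

0.250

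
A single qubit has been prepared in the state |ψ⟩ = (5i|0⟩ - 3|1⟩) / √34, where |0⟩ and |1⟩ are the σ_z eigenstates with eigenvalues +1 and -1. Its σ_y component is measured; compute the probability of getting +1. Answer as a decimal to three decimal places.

0.941

|+y⟩ = (|0⟩ + i|1⟩)/√2, so ⟨+y|ψ⟩ = (8i) / (√2·√34).
P = |8i|² / 68 = 64/68.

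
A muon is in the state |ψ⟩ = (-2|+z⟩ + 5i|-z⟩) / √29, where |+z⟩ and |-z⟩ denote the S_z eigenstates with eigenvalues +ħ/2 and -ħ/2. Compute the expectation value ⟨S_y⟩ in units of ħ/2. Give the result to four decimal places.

⟨σ_y⟩ = 2 Im(a* b)/(|a|²+|b|²) with a = -2, b = 5i.
a* b = -10i, so ⟨σ_y⟩ = -20/29.
⟨S_y⟩ = (ħ/2)·⟨σ_y⟩.

-0.6897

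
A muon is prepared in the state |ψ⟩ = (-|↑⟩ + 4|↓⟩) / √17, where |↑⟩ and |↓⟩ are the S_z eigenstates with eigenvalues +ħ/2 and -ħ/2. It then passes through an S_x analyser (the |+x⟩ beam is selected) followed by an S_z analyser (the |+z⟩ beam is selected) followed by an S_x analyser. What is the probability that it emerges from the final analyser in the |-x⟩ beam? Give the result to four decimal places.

First analyser (S_x): P(|+x⟩) = |⟨+x|ψ⟩|² = 9/34.
After stage 1 the state is |+x⟩; P(|+z⟩) = |⟨+z|+x⟩|² = 1/2.
After stage 2 the state is |+z⟩; P(|-x⟩) = |⟨-x|+z⟩|² = 1/2.
Joint probability = 9/34 × 1/2 × 1/2 = 0.0662.

0.0662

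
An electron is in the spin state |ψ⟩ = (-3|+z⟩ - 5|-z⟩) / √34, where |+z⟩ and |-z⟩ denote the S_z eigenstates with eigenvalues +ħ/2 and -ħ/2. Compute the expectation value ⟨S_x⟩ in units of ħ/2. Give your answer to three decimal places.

0.882

⟨σ_x⟩ = 2 Re(a* b)/(|a|²+|b|²) with a = -3, b = -5.
a* b = 15, so ⟨σ_x⟩ = 30/34.
⟨S_x⟩ = (ħ/2)·⟨σ_x⟩.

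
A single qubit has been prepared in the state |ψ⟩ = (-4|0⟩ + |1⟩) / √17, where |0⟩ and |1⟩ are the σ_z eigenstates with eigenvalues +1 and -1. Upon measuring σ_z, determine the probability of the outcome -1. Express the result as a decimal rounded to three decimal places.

The -1 outcome corresponds to |1⟩. Its amplitude in |ψ⟩ is 1/√17.
P = |1|² / 17 = 1/17.

0.059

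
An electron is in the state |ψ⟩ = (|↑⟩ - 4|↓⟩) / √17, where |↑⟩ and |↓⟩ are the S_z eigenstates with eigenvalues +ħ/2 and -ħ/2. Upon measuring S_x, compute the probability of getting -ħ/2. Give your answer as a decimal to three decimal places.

0.735

|-x⟩ = (|↑⟩ - |↓⟩)/√2, so ⟨-x|ψ⟩ = (5) / (√2·√17).
P = |5|² / 34 = 25/34.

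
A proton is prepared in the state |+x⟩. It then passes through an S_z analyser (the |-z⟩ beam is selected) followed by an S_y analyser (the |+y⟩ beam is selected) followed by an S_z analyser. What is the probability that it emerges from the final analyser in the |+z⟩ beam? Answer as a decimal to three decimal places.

0.125

First analyser (S_z): from |+x⟩, P(|-z⟩) = 1/2.
After stage 1 the state is |-z⟩; P(|+y⟩) = |⟨+y|-z⟩|² = 1/2.
After stage 2 the state is |+y⟩; P(|+z⟩) = |⟨+z|+y⟩|² = 1/2.
Joint probability = 1/2 × 1/2 × 1/2 = 0.125.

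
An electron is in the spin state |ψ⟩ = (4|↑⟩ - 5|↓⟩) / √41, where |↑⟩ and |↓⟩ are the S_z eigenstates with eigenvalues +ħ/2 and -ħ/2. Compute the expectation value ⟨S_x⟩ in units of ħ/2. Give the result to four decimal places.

⟨σ_x⟩ = 2 Re(a* b)/(|a|²+|b|²) with a = 4, b = -5.
a* b = -20, so ⟨σ_x⟩ = -40/41.
⟨S_x⟩ = (ħ/2)·⟨σ_x⟩.

-0.9756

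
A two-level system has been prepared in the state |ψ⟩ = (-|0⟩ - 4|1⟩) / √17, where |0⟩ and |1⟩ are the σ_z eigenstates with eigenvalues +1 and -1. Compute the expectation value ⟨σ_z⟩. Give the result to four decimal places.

-0.8824

⟨σ_z⟩ = |a|² - |b|² divided by |a|²+|b|², with a, b the |0⟩, |1⟩ amplitudes.
= (1 - 16)/17 = -15/17.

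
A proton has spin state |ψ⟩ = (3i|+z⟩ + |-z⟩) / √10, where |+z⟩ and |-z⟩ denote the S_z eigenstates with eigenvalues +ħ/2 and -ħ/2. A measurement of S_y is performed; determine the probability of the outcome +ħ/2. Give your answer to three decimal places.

0.200

|+y⟩ = (|+z⟩ + i|-z⟩)/√2, so ⟨+y|ψ⟩ = (2i) / (√2·√10).
P = |2i|² / 20 = 4/20.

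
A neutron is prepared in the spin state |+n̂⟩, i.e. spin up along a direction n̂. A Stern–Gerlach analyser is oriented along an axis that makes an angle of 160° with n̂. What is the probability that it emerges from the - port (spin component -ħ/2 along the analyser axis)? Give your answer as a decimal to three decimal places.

For spin-½, the probability of finding spin-up along an axis at angle θ to the initial spin direction is cos²(θ/2); spin-down is sin²(θ/2).
θ = 160°, so P = sin²(80°) ≈ 0.970.

0.970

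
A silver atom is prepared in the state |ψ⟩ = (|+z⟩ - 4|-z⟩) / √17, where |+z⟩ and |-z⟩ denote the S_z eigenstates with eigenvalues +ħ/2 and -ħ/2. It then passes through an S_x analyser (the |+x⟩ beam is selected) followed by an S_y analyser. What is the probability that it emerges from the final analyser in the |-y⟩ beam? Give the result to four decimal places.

First analyser (S_x): P(|+x⟩) = |⟨+x|ψ⟩|² = 9/34.
After stage 1 the state is |+x⟩; P(|-y⟩) = |⟨-y|+x⟩|² = 1/2.
Joint probability = 9/34 × 1/2 = 0.1324.

0.1324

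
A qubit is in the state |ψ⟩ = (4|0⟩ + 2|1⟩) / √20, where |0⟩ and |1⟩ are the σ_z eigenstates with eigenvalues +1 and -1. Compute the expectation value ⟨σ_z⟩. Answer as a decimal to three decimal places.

0.600

⟨σ_z⟩ = |a|² - |b|² divided by |a|²+|b|², with a, b the |0⟩, |1⟩ amplitudes.
= (16 - 4)/20 = 12/20.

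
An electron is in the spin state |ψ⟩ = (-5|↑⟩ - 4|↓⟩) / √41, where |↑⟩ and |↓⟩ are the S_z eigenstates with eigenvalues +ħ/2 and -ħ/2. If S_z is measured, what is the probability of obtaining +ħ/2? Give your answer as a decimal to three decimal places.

The +ħ/2 outcome corresponds to |↑⟩. Its amplitude in |ψ⟩ is -5/√41.
P = |-5|² / 41 = 25/41.

0.610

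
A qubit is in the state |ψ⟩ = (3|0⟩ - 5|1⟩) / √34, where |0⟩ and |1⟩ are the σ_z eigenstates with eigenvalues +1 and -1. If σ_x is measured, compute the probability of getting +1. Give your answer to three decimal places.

0.059

|+x⟩ = (|0⟩ + |1⟩)/√2, so ⟨+x|ψ⟩ = (-2) / (√2·√34).
P = |-2|² / 68 = 4/68.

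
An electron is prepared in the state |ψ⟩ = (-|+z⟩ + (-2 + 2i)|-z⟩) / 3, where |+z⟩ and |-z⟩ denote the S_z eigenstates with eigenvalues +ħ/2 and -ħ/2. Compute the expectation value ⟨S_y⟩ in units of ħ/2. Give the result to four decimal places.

⟨σ_y⟩ = 2 Im(a* b)/(|a|²+|b|²) with a = -1, b = (-2 + 2i).
a* b = (2 - 2i), so ⟨σ_y⟩ = -4/9.
⟨S_y⟩ = (ħ/2)·⟨σ_y⟩.

-0.4444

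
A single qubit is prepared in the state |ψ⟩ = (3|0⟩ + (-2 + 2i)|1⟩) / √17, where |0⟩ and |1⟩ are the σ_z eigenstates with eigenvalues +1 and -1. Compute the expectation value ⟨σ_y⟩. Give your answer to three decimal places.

⟨σ_y⟩ = 2 Im(a* b)/(|a|²+|b|²) with a = 3, b = (-2 + 2i).
a* b = (-6 + 6i), so ⟨σ_y⟩ = 12/17.

0.706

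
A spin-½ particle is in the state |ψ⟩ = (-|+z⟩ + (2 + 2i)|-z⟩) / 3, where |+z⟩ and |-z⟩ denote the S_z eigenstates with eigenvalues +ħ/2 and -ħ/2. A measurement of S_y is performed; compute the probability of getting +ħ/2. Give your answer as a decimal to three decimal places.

|+y⟩ = (|+z⟩ + i|-z⟩)/√2, so ⟨+y|ψ⟩ = (1 - 2i) / (√2·3).
P = |1 - 2i|² / 18 = 5/18.

0.278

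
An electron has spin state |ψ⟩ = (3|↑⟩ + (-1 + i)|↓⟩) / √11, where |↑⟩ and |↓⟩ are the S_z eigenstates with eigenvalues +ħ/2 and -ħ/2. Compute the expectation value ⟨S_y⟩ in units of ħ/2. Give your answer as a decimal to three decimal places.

0.545

⟨σ_y⟩ = 2 Im(a* b)/(|a|²+|b|²) with a = 3, b = (-1 + i).
a* b = (-3 + 3i), so ⟨σ_y⟩ = 6/11.
⟨S_y⟩ = (ħ/2)·⟨σ_y⟩.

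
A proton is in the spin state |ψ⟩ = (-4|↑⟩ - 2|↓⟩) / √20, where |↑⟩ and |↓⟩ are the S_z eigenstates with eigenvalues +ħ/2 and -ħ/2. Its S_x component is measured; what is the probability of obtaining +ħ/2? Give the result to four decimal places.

0.9000

|+x⟩ = (|↑⟩ + |↓⟩)/√2, so ⟨+x|ψ⟩ = (-6) / (√2·√20).
P = |-6|² / 40 = 36/40.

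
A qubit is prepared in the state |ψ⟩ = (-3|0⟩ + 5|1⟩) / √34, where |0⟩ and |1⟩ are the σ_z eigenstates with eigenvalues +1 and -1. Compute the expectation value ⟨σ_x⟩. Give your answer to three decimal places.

⟨σ_x⟩ = 2 Re(a* b)/(|a|²+|b|²) with a = -3, b = 5.
a* b = -15, so ⟨σ_x⟩ = -30/34.

-0.882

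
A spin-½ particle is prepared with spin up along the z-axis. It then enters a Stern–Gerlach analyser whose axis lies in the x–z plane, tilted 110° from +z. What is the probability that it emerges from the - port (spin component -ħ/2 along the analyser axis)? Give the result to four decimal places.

0.6710

For spin-½, the probability of finding spin-up along an axis at angle θ to the initial spin direction is cos²(θ/2); spin-down is sin²(θ/2).
θ = 110°, so P = sin²(55°) ≈ 0.6710.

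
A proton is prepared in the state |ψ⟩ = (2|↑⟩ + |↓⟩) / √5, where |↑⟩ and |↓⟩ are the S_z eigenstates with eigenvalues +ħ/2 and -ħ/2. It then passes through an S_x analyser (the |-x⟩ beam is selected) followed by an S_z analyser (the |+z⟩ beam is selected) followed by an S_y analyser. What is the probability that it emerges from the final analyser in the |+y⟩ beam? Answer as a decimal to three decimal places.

First analyser (S_x): P(|-x⟩) = |⟨-x|ψ⟩|² = 1/10.
After stage 1 the state is |-x⟩; P(|+z⟩) = |⟨+z|-x⟩|² = 1/2.
After stage 2 the state is |+z⟩; P(|+y⟩) = |⟨+y|+z⟩|² = 1/2.
Joint probability = 1/10 × 1/2 × 1/2 = 0.025.

0.025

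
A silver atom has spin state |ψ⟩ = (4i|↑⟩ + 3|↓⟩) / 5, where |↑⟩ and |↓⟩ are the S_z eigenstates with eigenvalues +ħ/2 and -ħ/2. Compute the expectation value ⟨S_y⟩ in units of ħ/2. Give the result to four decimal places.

⟨σ_y⟩ = 2 Im(a* b)/(|a|²+|b|²) with a = 4i, b = 3.
a* b = -12i, so ⟨σ_y⟩ = -24/25.
⟨S_y⟩ = (ħ/2)·⟨σ_y⟩.

-0.9600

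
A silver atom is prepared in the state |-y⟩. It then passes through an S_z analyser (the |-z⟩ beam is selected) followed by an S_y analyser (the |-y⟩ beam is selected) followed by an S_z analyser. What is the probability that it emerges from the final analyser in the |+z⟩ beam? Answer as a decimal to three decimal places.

0.125

First analyser (S_z): from |-y⟩, P(|-z⟩) = 1/2.
After stage 1 the state is |-z⟩; P(|-y⟩) = |⟨-y|-z⟩|² = 1/2.
After stage 2 the state is |-y⟩; P(|+z⟩) = |⟨+z|-y⟩|² = 1/2.
Joint probability = 1/2 × 1/2 × 1/2 = 0.125.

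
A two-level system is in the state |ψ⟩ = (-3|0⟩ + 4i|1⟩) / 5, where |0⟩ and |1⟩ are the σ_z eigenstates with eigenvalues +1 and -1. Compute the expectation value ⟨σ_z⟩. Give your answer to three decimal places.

-0.280

⟨σ_z⟩ = |a|² - |b|² divided by |a|²+|b|², with a, b the |0⟩, |1⟩ amplitudes.
= (9 - 16)/25 = -7/25.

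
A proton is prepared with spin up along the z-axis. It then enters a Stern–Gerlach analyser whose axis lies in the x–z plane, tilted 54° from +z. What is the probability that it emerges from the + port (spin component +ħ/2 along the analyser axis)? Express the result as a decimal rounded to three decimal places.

For spin-½, the probability of finding spin-up along an axis at angle θ to the initial spin direction is cos²(θ/2); spin-down is sin²(θ/2).
θ = 54°, so P = cos²(27°) ≈ 0.794.

0.794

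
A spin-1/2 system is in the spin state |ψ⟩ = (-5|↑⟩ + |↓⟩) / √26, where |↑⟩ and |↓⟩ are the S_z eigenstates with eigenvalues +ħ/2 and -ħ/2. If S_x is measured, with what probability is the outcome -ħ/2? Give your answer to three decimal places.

|-x⟩ = (|↑⟩ - |↓⟩)/√2, so ⟨-x|ψ⟩ = (-6) / (√2·√26).
P = |-6|² / 52 = 36/52.

0.692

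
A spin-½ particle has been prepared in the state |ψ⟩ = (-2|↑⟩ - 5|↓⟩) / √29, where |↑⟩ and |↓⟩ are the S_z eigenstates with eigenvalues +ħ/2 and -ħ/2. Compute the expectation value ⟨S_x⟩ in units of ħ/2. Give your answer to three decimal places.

⟨σ_x⟩ = 2 Re(a* b)/(|a|²+|b|²) with a = -2, b = -5.
a* b = 10, so ⟨σ_x⟩ = 20/29.
⟨S_x⟩ = (ħ/2)·⟨σ_x⟩.

0.690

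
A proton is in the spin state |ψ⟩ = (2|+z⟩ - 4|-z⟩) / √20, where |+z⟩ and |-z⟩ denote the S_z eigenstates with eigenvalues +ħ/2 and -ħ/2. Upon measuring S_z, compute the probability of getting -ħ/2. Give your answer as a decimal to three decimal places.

0.800

The -ħ/2 outcome corresponds to |-z⟩. Its amplitude in |ψ⟩ is -4/√20.
P = |-4|² / 20 = 16/20.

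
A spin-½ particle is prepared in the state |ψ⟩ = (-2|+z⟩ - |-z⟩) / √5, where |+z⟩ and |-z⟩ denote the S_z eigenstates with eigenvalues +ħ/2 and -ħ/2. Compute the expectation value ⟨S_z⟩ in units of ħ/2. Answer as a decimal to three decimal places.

0.600

⟨σ_z⟩ = |a|² - |b|² divided by |a|²+|b|², with a, b the |+z⟩, |-z⟩ amplitudes.
= (4 - 1)/5 = 3/5.
⟨S_z⟩ = (ħ/2)·⟨σ_z⟩.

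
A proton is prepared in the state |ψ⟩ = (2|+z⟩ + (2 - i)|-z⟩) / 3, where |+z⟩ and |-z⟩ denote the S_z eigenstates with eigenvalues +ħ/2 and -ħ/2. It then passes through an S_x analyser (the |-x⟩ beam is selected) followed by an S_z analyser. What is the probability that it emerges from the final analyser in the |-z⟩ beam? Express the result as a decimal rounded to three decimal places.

First analyser (S_x): P(|-x⟩) = |⟨-x|ψ⟩|² = 1/18.
After stage 1 the state is |-x⟩; P(|-z⟩) = |⟨-z|-x⟩|² = 1/2.
Joint probability = 1/18 × 1/2 = 0.028.

0.028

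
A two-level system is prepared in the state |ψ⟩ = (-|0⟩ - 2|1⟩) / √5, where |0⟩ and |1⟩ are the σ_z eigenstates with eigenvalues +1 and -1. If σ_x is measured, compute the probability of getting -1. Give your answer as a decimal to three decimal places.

0.100

|-x⟩ = (|0⟩ - |1⟩)/√2, so ⟨-x|ψ⟩ = (1) / (√2·√5).
P = |1|² / 10 = 1/10.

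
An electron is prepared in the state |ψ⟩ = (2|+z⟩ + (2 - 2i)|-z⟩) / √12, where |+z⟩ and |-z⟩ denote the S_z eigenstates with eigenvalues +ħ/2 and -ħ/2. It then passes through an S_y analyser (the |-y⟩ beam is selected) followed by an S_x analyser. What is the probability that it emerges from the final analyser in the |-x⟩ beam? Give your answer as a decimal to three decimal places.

First analyser (S_y): P(|-y⟩) = |⟨-y|ψ⟩|² = 20/24.
After stage 1 the state is |-y⟩; P(|-x⟩) = |⟨-x|-y⟩|² = 1/2.
Joint probability = 20/24 × 1/2 = 0.417.

0.417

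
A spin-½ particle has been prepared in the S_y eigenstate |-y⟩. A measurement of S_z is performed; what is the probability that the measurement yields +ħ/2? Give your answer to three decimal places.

0.500

In the S_z basis, |-y⟩ = (|↑⟩ - i|↓⟩)/√2 and |+z⟩ = |↑⟩.
|⟨+z|-y⟩|² = 1/2.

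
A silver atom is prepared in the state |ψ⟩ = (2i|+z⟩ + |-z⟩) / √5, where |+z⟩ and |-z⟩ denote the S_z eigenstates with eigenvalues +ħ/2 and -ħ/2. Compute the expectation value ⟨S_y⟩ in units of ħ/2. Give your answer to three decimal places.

-0.800

⟨σ_y⟩ = 2 Im(a* b)/(|a|²+|b|²) with a = 2i, b = 1.
a* b = -2i, so ⟨σ_y⟩ = -4/5.
⟨S_y⟩ = (ħ/2)·⟨σ_y⟩.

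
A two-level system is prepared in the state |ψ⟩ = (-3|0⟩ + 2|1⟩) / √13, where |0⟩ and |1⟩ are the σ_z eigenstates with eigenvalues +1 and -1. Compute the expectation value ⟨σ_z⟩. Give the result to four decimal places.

0.3846

⟨σ_z⟩ = |a|² - |b|² divided by |a|²+|b|², with a, b the |0⟩, |1⟩ amplitudes.
= (9 - 4)/13 = 5/13.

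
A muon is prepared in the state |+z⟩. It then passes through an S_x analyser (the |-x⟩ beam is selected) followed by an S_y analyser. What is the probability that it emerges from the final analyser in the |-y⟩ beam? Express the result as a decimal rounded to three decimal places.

0.250

First analyser (S_x): from |+z⟩, P(|-x⟩) = 1/2.
After stage 1 the state is |-x⟩; P(|-y⟩) = |⟨-y|-x⟩|² = 1/2.
Joint probability = 1/2 × 1/2 = 0.250.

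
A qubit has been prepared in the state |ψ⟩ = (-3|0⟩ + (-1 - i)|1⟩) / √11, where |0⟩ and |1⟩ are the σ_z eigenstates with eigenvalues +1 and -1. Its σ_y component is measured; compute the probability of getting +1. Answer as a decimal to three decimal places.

|+y⟩ = (|0⟩ + i|1⟩)/√2, so ⟨+y|ψ⟩ = (-4 + i) / (√2·√11).
P = |-4 + i|² / 22 = 17/22.

0.773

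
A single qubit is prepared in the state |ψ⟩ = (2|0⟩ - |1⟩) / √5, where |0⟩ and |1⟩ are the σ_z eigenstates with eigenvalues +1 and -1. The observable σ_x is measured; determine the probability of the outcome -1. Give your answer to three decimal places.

|-x⟩ = (|0⟩ - |1⟩)/√2, so ⟨-x|ψ⟩ = (3) / (√2·√5).
P = |3|² / 10 = 9/10.

0.900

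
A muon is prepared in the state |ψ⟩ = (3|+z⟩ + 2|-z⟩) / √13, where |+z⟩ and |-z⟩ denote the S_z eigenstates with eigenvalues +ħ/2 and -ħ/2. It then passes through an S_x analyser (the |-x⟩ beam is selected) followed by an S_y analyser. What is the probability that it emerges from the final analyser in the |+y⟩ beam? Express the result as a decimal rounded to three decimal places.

First analyser (S_x): P(|-x⟩) = |⟨-x|ψ⟩|² = 1/26.
After stage 1 the state is |-x⟩; P(|+y⟩) = |⟨+y|-x⟩|² = 1/2.
Joint probability = 1/26 × 1/2 = 0.019.

0.019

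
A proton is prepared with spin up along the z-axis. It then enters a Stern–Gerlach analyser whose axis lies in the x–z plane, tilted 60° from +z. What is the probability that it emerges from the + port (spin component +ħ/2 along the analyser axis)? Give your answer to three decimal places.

0.750

For spin-½, the probability of finding spin-up along an axis at angle θ to the initial spin direction is cos²(θ/2); spin-down is sin²(θ/2).
θ = 60°, so P = cos²(30°) ≈ 0.750.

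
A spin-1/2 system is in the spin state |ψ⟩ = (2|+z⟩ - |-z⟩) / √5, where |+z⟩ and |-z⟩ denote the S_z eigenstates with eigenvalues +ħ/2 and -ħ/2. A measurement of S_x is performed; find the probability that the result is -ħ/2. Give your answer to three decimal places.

|-x⟩ = (|+z⟩ - |-z⟩)/√2, so ⟨-x|ψ⟩ = (3) / (√2·√5).
P = |3|² / 10 = 9/10.

0.900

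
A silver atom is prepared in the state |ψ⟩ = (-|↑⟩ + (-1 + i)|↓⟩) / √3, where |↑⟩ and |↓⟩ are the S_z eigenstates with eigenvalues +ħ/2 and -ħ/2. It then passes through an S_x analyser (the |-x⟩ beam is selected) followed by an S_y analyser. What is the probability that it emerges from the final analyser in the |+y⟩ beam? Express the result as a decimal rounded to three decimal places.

0.083

First analyser (S_x): P(|-x⟩) = |⟨-x|ψ⟩|² = 1/6.
After stage 1 the state is |-x⟩; P(|+y⟩) = |⟨+y|-x⟩|² = 1/2.
Joint probability = 1/6 × 1/2 = 0.083.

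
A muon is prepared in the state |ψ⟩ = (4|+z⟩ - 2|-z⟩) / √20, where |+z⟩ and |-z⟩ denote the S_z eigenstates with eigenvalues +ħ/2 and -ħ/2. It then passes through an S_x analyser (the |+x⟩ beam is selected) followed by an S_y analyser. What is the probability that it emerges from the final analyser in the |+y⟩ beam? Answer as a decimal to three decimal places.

0.050

First analyser (S_x): P(|+x⟩) = |⟨+x|ψ⟩|² = 4/40.
After stage 1 the state is |+x⟩; P(|+y⟩) = |⟨+y|+x⟩|² = 1/2.
Joint probability = 4/40 × 1/2 = 0.050.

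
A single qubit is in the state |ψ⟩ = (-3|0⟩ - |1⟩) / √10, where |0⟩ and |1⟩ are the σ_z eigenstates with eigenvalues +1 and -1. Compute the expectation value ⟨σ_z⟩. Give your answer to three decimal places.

⟨σ_z⟩ = |a|² - |b|² divided by |a|²+|b|², with a, b the |0⟩, |1⟩ amplitudes.
= (9 - 1)/10 = 8/10.

0.800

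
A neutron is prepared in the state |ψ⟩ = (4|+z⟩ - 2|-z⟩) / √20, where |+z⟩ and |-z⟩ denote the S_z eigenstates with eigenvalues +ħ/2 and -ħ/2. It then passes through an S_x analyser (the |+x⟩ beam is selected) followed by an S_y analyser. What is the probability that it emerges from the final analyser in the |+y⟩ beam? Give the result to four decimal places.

First analyser (S_x): P(|+x⟩) = |⟨+x|ψ⟩|² = 4/40.
After stage 1 the state is |+x⟩; P(|+y⟩) = |⟨+y|+x⟩|² = 1/2.
Joint probability = 4/40 × 1/2 = 0.0500.

0.0500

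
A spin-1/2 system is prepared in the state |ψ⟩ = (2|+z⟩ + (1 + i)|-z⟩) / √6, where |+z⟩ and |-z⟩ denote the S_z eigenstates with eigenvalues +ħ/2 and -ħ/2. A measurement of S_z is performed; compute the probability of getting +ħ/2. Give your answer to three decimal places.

The +ħ/2 outcome corresponds to |+z⟩. Its amplitude in |ψ⟩ is 2/√6.
P = |2|² / 6 = 4/6.

0.667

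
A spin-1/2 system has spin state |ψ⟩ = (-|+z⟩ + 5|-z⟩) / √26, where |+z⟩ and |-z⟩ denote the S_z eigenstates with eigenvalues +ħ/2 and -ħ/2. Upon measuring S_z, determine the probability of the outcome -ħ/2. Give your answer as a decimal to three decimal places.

The -ħ/2 outcome corresponds to |-z⟩. Its amplitude in |ψ⟩ is 5/√26.
P = |5|² / 26 = 25/26.

0.962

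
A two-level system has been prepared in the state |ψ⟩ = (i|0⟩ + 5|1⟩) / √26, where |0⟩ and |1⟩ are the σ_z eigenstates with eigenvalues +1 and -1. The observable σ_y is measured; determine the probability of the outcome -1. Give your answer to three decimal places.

|-y⟩ = (|0⟩ - i|1⟩)/√2, so ⟨-y|ψ⟩ = (6i) / (√2·√26).
P = |6i|² / 52 = 36/52.

0.692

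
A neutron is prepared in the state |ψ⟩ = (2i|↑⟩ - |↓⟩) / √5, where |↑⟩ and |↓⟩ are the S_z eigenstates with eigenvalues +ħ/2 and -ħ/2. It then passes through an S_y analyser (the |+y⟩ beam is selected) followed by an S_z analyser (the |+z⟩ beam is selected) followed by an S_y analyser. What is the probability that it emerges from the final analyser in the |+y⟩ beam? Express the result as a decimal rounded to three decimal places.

0.225

First analyser (S_y): P(|+y⟩) = |⟨+y|ψ⟩|² = 9/10.
After stage 1 the state is |+y⟩; P(|+z⟩) = |⟨+z|+y⟩|² = 1/2.
After stage 2 the state is |+z⟩; P(|+y⟩) = |⟨+y|+z⟩|² = 1/2.
Joint probability = 9/10 × 1/2 × 1/2 = 0.225.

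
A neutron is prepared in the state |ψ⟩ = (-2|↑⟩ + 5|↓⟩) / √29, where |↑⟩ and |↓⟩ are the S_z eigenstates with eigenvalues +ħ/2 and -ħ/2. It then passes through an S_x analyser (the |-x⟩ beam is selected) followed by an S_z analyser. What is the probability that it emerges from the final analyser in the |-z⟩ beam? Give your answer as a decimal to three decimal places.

First analyser (S_x): P(|-x⟩) = |⟨-x|ψ⟩|² = 49/58.
After stage 1 the state is |-x⟩; P(|-z⟩) = |⟨-z|-x⟩|² = 1/2.
Joint probability = 49/58 × 1/2 = 0.422.

0.422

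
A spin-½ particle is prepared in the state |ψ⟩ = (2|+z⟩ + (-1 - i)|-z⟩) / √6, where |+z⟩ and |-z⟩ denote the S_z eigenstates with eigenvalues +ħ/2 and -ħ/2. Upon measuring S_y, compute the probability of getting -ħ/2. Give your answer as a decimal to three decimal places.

|-y⟩ = (|+z⟩ - i|-z⟩)/√2, so ⟨-y|ψ⟩ = (3 - i) / (√2·√6).
P = |3 - i|² / 12 = 10/12.

0.833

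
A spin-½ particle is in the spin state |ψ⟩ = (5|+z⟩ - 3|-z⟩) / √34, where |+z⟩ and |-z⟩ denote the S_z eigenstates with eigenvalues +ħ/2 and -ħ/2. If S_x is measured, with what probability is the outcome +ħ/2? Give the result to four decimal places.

|+x⟩ = (|+z⟩ + |-z⟩)/√2, so ⟨+x|ψ⟩ = (2) / (√2·√34).
P = |2|² / 68 = 4/68.

0.0588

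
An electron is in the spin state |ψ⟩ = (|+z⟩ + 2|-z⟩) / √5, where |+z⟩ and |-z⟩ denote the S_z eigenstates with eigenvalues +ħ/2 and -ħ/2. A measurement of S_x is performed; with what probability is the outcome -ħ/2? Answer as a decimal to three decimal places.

|-x⟩ = (|+z⟩ - |-z⟩)/√2, so ⟨-x|ψ⟩ = (-1) / (√2·√5).
P = |-1|² / 10 = 1/10.

0.100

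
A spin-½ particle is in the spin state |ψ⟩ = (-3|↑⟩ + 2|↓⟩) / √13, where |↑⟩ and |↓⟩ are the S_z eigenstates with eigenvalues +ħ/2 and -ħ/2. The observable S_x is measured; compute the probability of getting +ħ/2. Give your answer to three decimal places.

0.038

|+x⟩ = (|↑⟩ + |↓⟩)/√2, so ⟨+x|ψ⟩ = (-1) / (√2·√13).
P = |-1|² / 26 = 1/26.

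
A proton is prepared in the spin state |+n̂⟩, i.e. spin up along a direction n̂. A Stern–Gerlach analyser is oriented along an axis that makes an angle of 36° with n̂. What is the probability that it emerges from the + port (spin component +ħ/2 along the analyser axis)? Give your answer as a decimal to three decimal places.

0.905

For spin-½, the probability of finding spin-up along an axis at angle θ to the initial spin direction is cos²(θ/2); spin-down is sin²(θ/2).
θ = 36°, so P = cos²(18°) ≈ 0.905.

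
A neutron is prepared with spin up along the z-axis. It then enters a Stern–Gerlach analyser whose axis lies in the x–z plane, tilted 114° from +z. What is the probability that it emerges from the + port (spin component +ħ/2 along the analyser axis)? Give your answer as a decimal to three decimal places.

0.297

For spin-½, the probability of finding spin-up along an axis at angle θ to the initial spin direction is cos²(θ/2); spin-down is sin²(θ/2).
θ = 114°, so P = cos²(57°) ≈ 0.297.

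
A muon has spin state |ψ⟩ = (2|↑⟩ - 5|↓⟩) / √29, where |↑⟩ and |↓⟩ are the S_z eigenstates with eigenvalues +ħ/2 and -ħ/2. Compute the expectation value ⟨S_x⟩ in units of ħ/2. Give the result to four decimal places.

⟨σ_x⟩ = 2 Re(a* b)/(|a|²+|b|²) with a = 2, b = -5.
a* b = -10, so ⟨σ_x⟩ = -20/29.
⟨S_x⟩ = (ħ/2)·⟨σ_x⟩.

-0.6897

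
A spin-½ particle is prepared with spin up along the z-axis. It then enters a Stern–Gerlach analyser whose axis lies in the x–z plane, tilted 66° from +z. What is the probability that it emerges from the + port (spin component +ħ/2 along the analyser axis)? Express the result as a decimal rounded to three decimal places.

For spin-½, the probability of finding spin-up along an axis at angle θ to the initial spin direction is cos²(θ/2); spin-down is sin²(θ/2).
θ = 66°, so P = cos²(33°) ≈ 0.703.

0.703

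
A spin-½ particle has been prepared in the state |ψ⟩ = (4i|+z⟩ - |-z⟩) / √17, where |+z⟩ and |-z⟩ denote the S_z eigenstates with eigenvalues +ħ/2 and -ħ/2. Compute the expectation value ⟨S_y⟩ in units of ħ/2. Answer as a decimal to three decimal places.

0.471

⟨σ_y⟩ = 2 Im(a* b)/(|a|²+|b|²) with a = 4i, b = -1.
a* b = 4i, so ⟨σ_y⟩ = 8/17.
⟨S_y⟩ = (ħ/2)·⟨σ_y⟩.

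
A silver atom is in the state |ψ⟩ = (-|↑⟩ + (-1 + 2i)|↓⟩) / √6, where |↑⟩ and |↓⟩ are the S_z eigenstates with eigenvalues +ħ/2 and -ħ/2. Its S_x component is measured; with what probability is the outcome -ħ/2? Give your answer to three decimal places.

|-x⟩ = (|↑⟩ - |↓⟩)/√2, so ⟨-x|ψ⟩ = (-2i) / (√2·√6).
P = |-2i|² / 12 = 4/12.

0.333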